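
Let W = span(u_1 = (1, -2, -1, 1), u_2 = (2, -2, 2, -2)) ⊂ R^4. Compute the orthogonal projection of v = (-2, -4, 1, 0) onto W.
proj_W(v) = (11/9, -50/27, -1/27, 1/27)

Set up U = [u_1 | ... | u_2] ∈ R^(4×2). The projector onto W = col(U) is P = U (U^T U)^(-1) U^T.
Compute U^T U =
  [7, 2]
  [2, 16],
and U^T v = (5, 6).
Solve U^T U · c = U^T v for the coefficients: c = (17/27, 8/27). The projection is proj_W(v) = U c.
Check: (v - proj_W(v)) · u_1 = 0  (should be 0).
Check: (v - proj_W(v)) · u_2 = 0  (should be 0).
Result: proj_W(v) = (11/9, -50/27, -1/27, 1/27).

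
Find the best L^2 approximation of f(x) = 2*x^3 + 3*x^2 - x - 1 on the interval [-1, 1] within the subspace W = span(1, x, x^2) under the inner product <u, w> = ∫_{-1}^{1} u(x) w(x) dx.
g(x) = 3*x^2 + x/5 - 1

The best approximation g ∈ W is the orthogonal projection of f onto W. Writing g = a_0 + a_1 x + a_2 x^2, the coefficients solve the normal equations G · a = b where
  G_{ij} = <φ_i, φ_j> and b_i = <f, φ_i>, with φ_0 = 1, φ_1 = x, φ_2 = x^2.
G =
  [2, 0, 2/3]
  [0, 2/3, 0]
  [2/3, 0, 2/5],
b = (0, 2/15, 8/15).
Solving gives a_0 = -1, a_1 = 1/5, a_2 = 3, so
  g(x) = 3*x^2 + x/5 - 1.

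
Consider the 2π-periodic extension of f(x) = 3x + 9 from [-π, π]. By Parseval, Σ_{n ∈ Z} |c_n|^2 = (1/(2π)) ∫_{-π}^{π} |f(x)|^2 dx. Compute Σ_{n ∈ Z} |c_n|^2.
Σ |c_n|^2 = 3π^2 + 81

Expand and integrate term by term over [-π, π]:
  ∫ (3x)^2 dx = 9·(2π^3/3); ∫ 2·3·(9)·x dx = 0 (odd integrand); ∫ 9^2 dx = 81·2π.
So (1/(2π)) ∫_{-π}^{π} (3x + 9)^2 dx = 9π^2/3 + 81 = 3π^2 + 81.
Parseval ⇒ Σ |c_n|^2 = 3π^2 + 81.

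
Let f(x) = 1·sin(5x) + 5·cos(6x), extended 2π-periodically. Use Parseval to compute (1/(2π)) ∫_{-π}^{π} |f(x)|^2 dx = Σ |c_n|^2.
Σ |c_n|^2 = 13

Expand |f|^2 and use orthogonality of {sin(nx), cos(mx)} on [-π, π]:
  ∫_{-π}^{π} sin(nx)^2 dx = π, ∫ cos(mx)^2 dx = π, and cross terms integrate to 0.
So ∫_{-π}^{π} f(x)^2 dx = 1^2 · π + 5^2 · π = (1 + 25)π.
Divide by 2π: (1 + 25)/2 = 13.
By Parseval, this equals Σ |c_n|^2.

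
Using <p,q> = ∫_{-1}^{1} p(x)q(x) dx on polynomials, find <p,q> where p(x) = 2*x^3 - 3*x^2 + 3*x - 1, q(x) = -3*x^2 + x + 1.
<p,q> = 22/5

Expand the product: p(x)·q(x) = -6*x^5 + 11*x^4 - 10*x^3 + 3*x^2 + 2*x - 1.
∫_{-1}^{1} of each monomial x^k gives [2/(k+1) if k even, 0 if k odd]. Integrating term-by-term (or equivalently evaluating the antiderivative F(x) = -x^6 + 11*x^5/5 - 5*x^4/2 + x^3 + x^2 - x at the endpoints):
  F(1) − F(−1) = -3/10 − (-47/10) = 22/5.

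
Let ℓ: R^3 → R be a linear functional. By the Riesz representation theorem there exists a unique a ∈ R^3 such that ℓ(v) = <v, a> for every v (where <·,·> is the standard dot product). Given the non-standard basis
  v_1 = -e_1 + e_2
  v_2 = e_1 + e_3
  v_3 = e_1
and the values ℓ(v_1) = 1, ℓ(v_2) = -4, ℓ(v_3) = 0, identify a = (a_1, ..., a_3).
a = (0, 1, -4)

Write a = (a_1, ..., a_3) in the standard basis. For each basis vector v_i, ℓ(v_i) = <v_i, a> is a linear equation in the a_j's. Collect the n equations into a matrix system V a = ℓ, where row i of V is v_i (expressed in the standard basis). Since V is invertible (lower-triangular with 1s on the diagonal, up to permutation), solve by back-substitution:
  V =
[[-1, 1, 0],
 [1, 0, 1],
 [1, 0, 0]]
  V a = (1, -4, 0)
Solving gives a = (0, 1, -4).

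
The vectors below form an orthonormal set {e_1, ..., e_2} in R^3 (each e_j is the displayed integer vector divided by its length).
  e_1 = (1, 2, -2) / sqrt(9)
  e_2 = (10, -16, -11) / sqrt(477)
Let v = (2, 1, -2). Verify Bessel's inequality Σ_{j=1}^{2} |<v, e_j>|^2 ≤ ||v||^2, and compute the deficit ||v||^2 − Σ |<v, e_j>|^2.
Σ |<v, e_j>|^2 = 452/53; ||v||^2 = 9; deficit = 25/53

Write each e_j = u_j / sqrt(<u_j, u_j>) where u_j is the displayed integer vector. Then <v, e_j> = <v, u_j> / sqrt(<u_j, u_j>), so |<v, e_j>|^2 = <v, u_j>^2 / <u_j, u_j>.
Coefficients: <v, e_1> = 8/sqrt(9), <v, e_2> = 26/sqrt(477).
Square and sum: Σ |<v, e_j>|^2 = 452/53.
Compute ||v||^2 = v·v = 9.
Deficit = 9 − 452/53 = 25/53 ≥ 0, confirming Bessel's inequality. (The deficit equals ||v − Σ <v,e_j> e_j||^2, the squared distance from v to span{e_j}.)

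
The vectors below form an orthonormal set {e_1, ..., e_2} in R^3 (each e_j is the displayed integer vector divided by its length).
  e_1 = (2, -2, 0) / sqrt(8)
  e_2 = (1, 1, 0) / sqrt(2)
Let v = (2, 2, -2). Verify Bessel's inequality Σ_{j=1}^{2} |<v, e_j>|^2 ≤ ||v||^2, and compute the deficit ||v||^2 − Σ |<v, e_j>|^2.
Σ |<v, e_j>|^2 = 8; ||v||^2 = 12; deficit = 4

Write each e_j = u_j / sqrt(<u_j, u_j>) where u_j is the displayed integer vector. Then <v, e_j> = <v, u_j> / sqrt(<u_j, u_j>), so |<v, e_j>|^2 = <v, u_j>^2 / <u_j, u_j>.
Coefficients: <v, e_1> = 0/sqrt(8), <v, e_2> = 4/sqrt(2).
Square and sum: Σ |<v, e_j>|^2 = 8.
Compute ||v||^2 = v·v = 12.
Deficit = 12 − 8 = 4 ≥ 0, confirming Bessel's inequality. (The deficit equals ||v − Σ <v,e_j> e_j||^2, the squared distance from v to span{e_j}.)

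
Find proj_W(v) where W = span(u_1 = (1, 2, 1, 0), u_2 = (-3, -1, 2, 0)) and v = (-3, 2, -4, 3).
proj_W(v) = (0, -1, -1, 0)

Set up U = [u_1 | ... | u_2] ∈ R^(4×2). The projector onto W = col(U) is P = U (U^T U)^(-1) U^T.
Compute U^T U =
  [6, -3]
  [-3, 14],
and U^T v = (-3, -1).
Solve U^T U · c = U^T v for the coefficients: c = (-3/5, -1/5). The projection is proj_W(v) = U c.
Check: (v - proj_W(v)) · u_1 = 0  (should be 0).
Check: (v - proj_W(v)) · u_2 = 0  (should be 0).
Result: proj_W(v) = (0, -1, -1, 0).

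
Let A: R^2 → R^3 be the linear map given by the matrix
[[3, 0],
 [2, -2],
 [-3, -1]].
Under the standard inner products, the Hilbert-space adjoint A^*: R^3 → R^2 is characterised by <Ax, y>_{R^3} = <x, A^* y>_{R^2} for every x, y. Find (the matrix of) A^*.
A^* = A^T =
[[3, 2, -3],
 [0, -2, -1]]

For real matrices with standard dot products, the defining identity <Ax, y> = <x, A^* y> gives (Ax)^T y = x^T (A^*) y, i.e. x^T A^T y = x^T (A^*) y. Since this holds for all x, y, we must have A^* = A^T. Therefore
A^* =
[[3, 2, -3],
 [0, -2, -1]].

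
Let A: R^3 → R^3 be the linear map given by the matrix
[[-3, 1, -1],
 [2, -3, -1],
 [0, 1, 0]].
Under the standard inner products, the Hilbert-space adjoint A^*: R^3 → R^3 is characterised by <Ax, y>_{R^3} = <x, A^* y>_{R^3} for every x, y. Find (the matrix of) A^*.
A^* = A^T =
[[-3, 2, 0],
 [1, -3, 1],
 [-1, -1, 0]]

For real matrices with standard dot products, the defining identity <Ax, y> = <x, A^* y> gives (Ax)^T y = x^T (A^*) y, i.e. x^T A^T y = x^T (A^*) y. Since this holds for all x, y, we must have A^* = A^T. Therefore
A^* =
[[-3, 2, 0],
 [1, -3, 1],
 [-1, -1, 0]].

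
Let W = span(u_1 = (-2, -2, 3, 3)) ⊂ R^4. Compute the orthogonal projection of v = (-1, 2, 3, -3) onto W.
proj_W(v) = (2/13, 2/13, -3/13, -3/13)

Set up U = [u_1 | ... | u_1] ∈ R^(4×1). The projector onto W = col(U) is P = U (U^T U)^(-1) U^T.
Compute U^T U =
  [26],
and U^T v = (-2).
Solve U^T U · c = U^T v for the coefficients: c = (-1/13). The projection is proj_W(v) = U c.
Check: (v - proj_W(v)) · u_1 = 0  (should be 0).
Result: proj_W(v) = (2/13, 2/13, -3/13, -3/13).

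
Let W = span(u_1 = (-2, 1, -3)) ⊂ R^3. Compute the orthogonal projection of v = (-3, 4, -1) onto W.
proj_W(v) = (-13/7, 13/14, -39/14)

Set up U = [u_1 | ... | u_1] ∈ R^(3×1). The projector onto W = col(U) is P = U (U^T U)^(-1) U^T.
Compute U^T U =
  [14],
and U^T v = (13).
Solve U^T U · c = U^T v for the coefficients: c = (13/14). The projection is proj_W(v) = U c.
Check: (v - proj_W(v)) · u_1 = 0  (should be 0).
Result: proj_W(v) = (-13/7, 13/14, -39/14).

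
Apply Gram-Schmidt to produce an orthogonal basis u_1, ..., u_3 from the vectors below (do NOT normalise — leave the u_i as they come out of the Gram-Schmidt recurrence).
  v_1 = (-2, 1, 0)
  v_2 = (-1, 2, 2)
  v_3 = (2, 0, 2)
Orthogonal basis:
  u_1 = (-2, 1, 0)
  u_2 = (3/5, 6/5, 2)
  u_3 = (-4/29, -8/29, 6/29)

Apply the Gram-Schmidt recurrence
  u_1 = v_1
  u_i = v_i − Σ_{j<i} ((v_i · u_j) / (u_j · u_j)) · u_j.

Step by step this gives:
  u_1 = (-2, 1, 0)
  u_2 = (3/5, 6/5, 2)
  u_3 = (-4/29, -8/29, 6/29)

Orthogonality check:
  u_2 · u_1 = 0 (should be 0)
  u_3 · u_1 = 0 (should be 0)
  u_3 · u_2 = 0 (should be 0)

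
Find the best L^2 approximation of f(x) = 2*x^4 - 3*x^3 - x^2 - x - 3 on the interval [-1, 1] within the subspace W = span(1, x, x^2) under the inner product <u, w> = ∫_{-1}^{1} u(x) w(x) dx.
g(x) = 5*x^2/7 - 14*x/5 - 111/35

The best approximation g ∈ W is the orthogonal projection of f onto W. Writing g = a_0 + a_1 x + a_2 x^2, the coefficients solve the normal equations G · a = b where
  G_{ij} = <φ_i, φ_j> and b_i = <f, φ_i>, with φ_0 = 1, φ_1 = x, φ_2 = x^2.
G =
  [2, 0, 2/3]
  [0, 2/3, 0]
  [2/3, 0, 2/5],
b = (-88/15, -28/15, -64/35).
Solving gives a_0 = -111/35, a_1 = -14/5, a_2 = 5/7, so
  g(x) = 5*x^2/7 - 14*x/5 - 111/35.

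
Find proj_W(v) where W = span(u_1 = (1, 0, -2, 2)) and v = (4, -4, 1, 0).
proj_W(v) = (2/9, 0, -4/9, 4/9)

Set up U = [u_1 | ... | u_1] ∈ R^(4×1). The projector onto W = col(U) is P = U (U^T U)^(-1) U^T.
Compute U^T U =
  [9],
and U^T v = (2).
Solve U^T U · c = U^T v for the coefficients: c = (2/9). The projection is proj_W(v) = U c.
Check: (v - proj_W(v)) · u_1 = 0  (should be 0).
Result: proj_W(v) = (2/9, 0, -4/9, 4/9).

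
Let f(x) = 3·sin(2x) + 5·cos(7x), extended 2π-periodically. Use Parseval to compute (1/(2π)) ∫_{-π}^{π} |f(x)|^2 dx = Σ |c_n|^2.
Σ |c_n|^2 = 17

Expand |f|^2 and use orthogonality of {sin(nx), cos(mx)} on [-π, π]:
  ∫_{-π}^{π} sin(nx)^2 dx = π, ∫ cos(mx)^2 dx = π, and cross terms integrate to 0.
So ∫_{-π}^{π} f(x)^2 dx = 3^2 · π + 5^2 · π = (9 + 25)π.
Divide by 2π: (9 + 25)/2 = 17.
By Parseval, this equals Σ |c_n|^2.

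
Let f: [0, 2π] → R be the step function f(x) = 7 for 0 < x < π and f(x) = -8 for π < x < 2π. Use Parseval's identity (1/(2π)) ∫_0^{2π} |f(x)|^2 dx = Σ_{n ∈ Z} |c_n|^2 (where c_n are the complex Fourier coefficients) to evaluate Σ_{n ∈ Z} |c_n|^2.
Σ |c_n|^2 = 113/2

Parseval equates the L^2 energy of f (normalised by 1/(2π)) with the ℓ^2 sum of its Fourier coefficients: (1/(2π)) ∫_0^{2π} |f|^2 = Σ |c_n|^2.
Compute the left side: (1/(2π)) [∫_0^π 7^2 dx + ∫_π^{2π} (-8)^2 dx] = (1/(2π)) · (49π + 64π) = (49 + 64)/2 = 113/2.
So Σ_{n ∈ Z} |c_n|^2 = 113/2.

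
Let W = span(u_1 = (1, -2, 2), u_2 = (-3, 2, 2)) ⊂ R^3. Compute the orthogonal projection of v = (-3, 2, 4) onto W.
proj_W(v) = (-31/9, 14/9, 34/9)

Set up U = [u_1 | ... | u_2] ∈ R^(3×2). The projector onto W = col(U) is P = U (U^T U)^(-1) U^T.
Compute U^T U =
  [9, -3]
  [-3, 17],
and U^T v = (1, 21).
Solve U^T U · c = U^T v for the coefficients: c = (5/9, 4/3). The projection is proj_W(v) = U c.
Check: (v - proj_W(v)) · u_1 = 0  (should be 0).
Check: (v - proj_W(v)) · u_2 = 0  (should be 0).
Result: proj_W(v) = (-31/9, 14/9, 34/9).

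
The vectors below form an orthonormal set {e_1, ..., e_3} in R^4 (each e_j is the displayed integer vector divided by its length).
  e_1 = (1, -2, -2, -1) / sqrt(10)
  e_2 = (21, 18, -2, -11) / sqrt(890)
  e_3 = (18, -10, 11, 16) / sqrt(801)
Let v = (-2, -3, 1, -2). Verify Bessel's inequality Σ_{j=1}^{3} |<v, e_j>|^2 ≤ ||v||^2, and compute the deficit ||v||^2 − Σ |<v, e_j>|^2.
Σ |<v, e_j>|^2 = 9; ||v||^2 = 18; deficit = 9

Write each e_j = u_j / sqrt(<u_j, u_j>) where u_j is the displayed integer vector. Then <v, e_j> = <v, u_j> / sqrt(<u_j, u_j>), so |<v, e_j>|^2 = <v, u_j>^2 / <u_j, u_j>.
Coefficients: <v, e_1> = 4/sqrt(10), <v, e_2> = -76/sqrt(890), <v, e_3> = -27/sqrt(801).
Square and sum: Σ |<v, e_j>|^2 = 9.
Compute ||v||^2 = v·v = 18.
Deficit = 18 − 9 = 9 ≥ 0, confirming Bessel's inequality. (The deficit equals ||v − Σ <v,e_j> e_j||^2, the squared distance from v to span{e_j}.)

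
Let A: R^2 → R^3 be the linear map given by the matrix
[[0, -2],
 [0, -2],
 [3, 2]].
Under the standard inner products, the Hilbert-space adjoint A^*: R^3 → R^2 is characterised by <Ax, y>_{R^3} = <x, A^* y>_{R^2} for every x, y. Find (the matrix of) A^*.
A^* = A^T =
[[0, 0, 3],
 [-2, -2, 2]]

For real matrices with standard dot products, the defining identity <Ax, y> = <x, A^* y> gives (Ax)^T y = x^T (A^*) y, i.e. x^T A^T y = x^T (A^*) y. Since this holds for all x, y, we must have A^* = A^T. Therefore
A^* =
[[0, 0, 3],
 [-2, -2, 2]].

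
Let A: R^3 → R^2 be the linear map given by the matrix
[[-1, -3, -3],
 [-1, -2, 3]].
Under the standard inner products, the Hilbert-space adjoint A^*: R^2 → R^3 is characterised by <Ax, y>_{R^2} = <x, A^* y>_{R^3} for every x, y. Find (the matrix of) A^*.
A^* = A^T =
[[-1, -1],
 [-3, -2],
 [-3, 3]]

For real matrices with standard dot products, the defining identity <Ax, y> = <x, A^* y> gives (Ax)^T y = x^T (A^*) y, i.e. x^T A^T y = x^T (A^*) y. Since this holds for all x, y, we must have A^* = A^T. Therefore
A^* =
[[-1, -1],
 [-3, -2],
 [-3, 3]].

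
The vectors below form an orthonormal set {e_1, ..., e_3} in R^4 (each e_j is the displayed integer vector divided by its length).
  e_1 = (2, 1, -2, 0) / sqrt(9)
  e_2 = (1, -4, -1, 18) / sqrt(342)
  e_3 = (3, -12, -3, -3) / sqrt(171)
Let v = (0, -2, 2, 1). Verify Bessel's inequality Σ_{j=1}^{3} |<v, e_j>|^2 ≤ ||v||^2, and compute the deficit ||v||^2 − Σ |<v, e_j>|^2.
Σ |<v, e_j>|^2 = 7; ||v||^2 = 9; deficit = 2

Write each e_j = u_j / sqrt(<u_j, u_j>) where u_j is the displayed integer vector. Then <v, e_j> = <v, u_j> / sqrt(<u_j, u_j>), so |<v, e_j>|^2 = <v, u_j>^2 / <u_j, u_j>.
Coefficients: <v, e_1> = -6/sqrt(9), <v, e_2> = 24/sqrt(342), <v, e_3> = 15/sqrt(171).
Square and sum: Σ |<v, e_j>|^2 = 7.
Compute ||v||^2 = v·v = 9.
Deficit = 9 − 7 = 2 ≥ 0, confirming Bessel's inequality. (The deficit equals ||v − Σ <v,e_j> e_j||^2, the squared distance from v to span{e_j}.)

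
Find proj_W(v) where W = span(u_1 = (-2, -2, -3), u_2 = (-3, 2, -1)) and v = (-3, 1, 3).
proj_W(v) = (-263/213, 542/213, 169/213)

Set up U = [u_1 | ... | u_2] ∈ R^(3×2). The projector onto W = col(U) is P = U (U^T U)^(-1) U^T.
Compute U^T U =
  [17, 5]
  [5, 14],
and U^T v = (-5, 8).
Solve U^T U · c = U^T v for the coefficients: c = (-110/213, 161/213). The projection is proj_W(v) = U c.
Check: (v - proj_W(v)) · u_1 = 0  (should be 0).
Check: (v - proj_W(v)) · u_2 = 0  (should be 0).
Result: proj_W(v) = (-263/213, 542/213, 169/213).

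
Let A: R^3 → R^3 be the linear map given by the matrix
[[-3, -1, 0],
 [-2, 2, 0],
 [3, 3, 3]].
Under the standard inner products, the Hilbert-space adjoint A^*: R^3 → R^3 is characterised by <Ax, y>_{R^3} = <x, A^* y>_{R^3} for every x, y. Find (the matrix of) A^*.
A^* = A^T =
[[-3, -2, 3],
 [-1, 2, 3],
 [0, 0, 3]]

For real matrices with standard dot products, the defining identity <Ax, y> = <x, A^* y> gives (Ax)^T y = x^T (A^*) y, i.e. x^T A^T y = x^T (A^*) y. Since this holds for all x, y, we must have A^* = A^T. Therefore
A^* =
[[-3, -2, 3],
 [-1, 2, 3],
 [0, 0, 3]].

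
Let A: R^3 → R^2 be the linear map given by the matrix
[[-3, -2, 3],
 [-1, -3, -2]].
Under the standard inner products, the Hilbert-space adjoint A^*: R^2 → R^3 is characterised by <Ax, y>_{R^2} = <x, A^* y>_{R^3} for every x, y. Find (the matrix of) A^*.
A^* = A^T =
[[-3, -1],
 [-2, -3],
 [3, -2]]

For real matrices with standard dot products, the defining identity <Ax, y> = <x, A^* y> gives (Ax)^T y = x^T (A^*) y, i.e. x^T A^T y = x^T (A^*) y. Since this holds for all x, y, we must have A^* = A^T. Therefore
A^* =
[[-3, -1],
 [-2, -3],
 [3, -2]].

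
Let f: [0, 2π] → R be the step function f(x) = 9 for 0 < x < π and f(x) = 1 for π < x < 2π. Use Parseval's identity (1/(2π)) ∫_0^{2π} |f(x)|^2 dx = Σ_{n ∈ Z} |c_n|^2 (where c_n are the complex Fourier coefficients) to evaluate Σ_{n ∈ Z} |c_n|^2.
Σ |c_n|^2 = 41

Parseval equates the L^2 energy of f (normalised by 1/(2π)) with the ℓ^2 sum of its Fourier coefficients: (1/(2π)) ∫_0^{2π} |f|^2 = Σ |c_n|^2.
Compute the left side: (1/(2π)) [∫_0^π 9^2 dx + ∫_π^{2π} 1^2 dx] = (1/(2π)) · (81π + 1π) = (81 + 1)/2 = 41.
So Σ_{n ∈ Z} |c_n|^2 = 41.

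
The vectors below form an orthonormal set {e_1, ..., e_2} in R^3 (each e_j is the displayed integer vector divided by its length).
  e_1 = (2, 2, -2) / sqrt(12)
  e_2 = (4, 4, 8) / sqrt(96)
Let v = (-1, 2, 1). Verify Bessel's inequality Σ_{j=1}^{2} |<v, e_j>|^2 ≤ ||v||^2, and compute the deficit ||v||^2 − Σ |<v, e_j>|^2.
Σ |<v, e_j>|^2 = 3/2; ||v||^2 = 6; deficit = 9/2

Write each e_j = u_j / sqrt(<u_j, u_j>) where u_j is the displayed integer vector. Then <v, e_j> = <v, u_j> / sqrt(<u_j, u_j>), so |<v, e_j>|^2 = <v, u_j>^2 / <u_j, u_j>.
Coefficients: <v, e_1> = 0/sqrt(12), <v, e_2> = 12/sqrt(96).
Square and sum: Σ |<v, e_j>|^2 = 3/2.
Compute ||v||^2 = v·v = 6.
Deficit = 6 − 3/2 = 9/2 ≥ 0, confirming Bessel's inequality. (The deficit equals ||v − Σ <v,e_j> e_j||^2, the squared distance from v to span{e_j}.)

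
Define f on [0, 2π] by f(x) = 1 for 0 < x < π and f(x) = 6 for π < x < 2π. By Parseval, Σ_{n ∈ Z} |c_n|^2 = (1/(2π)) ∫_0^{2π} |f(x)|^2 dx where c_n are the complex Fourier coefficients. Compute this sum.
Σ |c_n|^2 = 37/2

Parseval equates the L^2 energy of f (normalised by 1/(2π)) with the ℓ^2 sum of its Fourier coefficients: (1/(2π)) ∫_0^{2π} |f|^2 = Σ |c_n|^2.
Compute the left side: (1/(2π)) [∫_0^π 1^2 dx + ∫_π^{2π} 6^2 dx] = (1/(2π)) · (1π + 36π) = (1 + 36)/2 = 37/2.
So Σ_{n ∈ Z} |c_n|^2 = 37/2.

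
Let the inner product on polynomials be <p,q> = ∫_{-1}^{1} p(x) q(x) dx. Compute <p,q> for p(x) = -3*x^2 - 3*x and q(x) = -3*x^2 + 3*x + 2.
<p,q> = -32/5

Expand the product: p(x)·q(x) = 9*x^4 - 15*x^2 - 6*x.
∫_{-1}^{1} of each monomial x^k gives [2/(k+1) if k even, 0 if k odd]. Integrating term-by-term (or equivalently evaluating the antiderivative F(x) = 9*x^5/5 - 5*x^3 - 3*x^2 at the endpoints):
  F(1) − F(−1) = -31/5 − (1/5) = -32/5.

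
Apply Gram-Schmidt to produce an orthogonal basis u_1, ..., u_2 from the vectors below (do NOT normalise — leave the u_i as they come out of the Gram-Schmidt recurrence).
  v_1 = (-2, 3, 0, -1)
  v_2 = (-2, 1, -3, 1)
Orthogonal basis:
  u_1 = (-2, 3, 0, -1)
  u_2 = (-8/7, -2/7, -3, 10/7)

Apply the Gram-Schmidt recurrence
  u_1 = v_1
  u_i = v_i − Σ_{j<i} ((v_i · u_j) / (u_j · u_j)) · u_j.

Step by step this gives:
  u_1 = (-2, 3, 0, -1)
  u_2 = (-8/7, -2/7, -3, 10/7)

Orthogonality check:
  u_2 · u_1 = 0 (should be 0)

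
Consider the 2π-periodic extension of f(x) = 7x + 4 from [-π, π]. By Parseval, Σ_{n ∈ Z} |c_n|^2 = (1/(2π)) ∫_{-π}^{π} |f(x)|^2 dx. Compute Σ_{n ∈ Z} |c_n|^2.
Σ |c_n|^2 = 49π^2/3 + 16

Expand and integrate term by term over [-π, π]:
  ∫ (7x)^2 dx = 49·(2π^3/3); ∫ 2·7·(4)·x dx = 0 (odd integrand); ∫ 4^2 dx = 16·2π.
So (1/(2π)) ∫_{-π}^{π} (7x + 4)^2 dx = 49π^2/3 + 16 = 49π^2/3 + 16.
Parseval ⇒ Σ |c_n|^2 = 49π^2/3 + 16.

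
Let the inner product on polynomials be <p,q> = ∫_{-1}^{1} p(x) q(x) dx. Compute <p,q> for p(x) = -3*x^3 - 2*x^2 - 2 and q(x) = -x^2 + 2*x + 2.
<p,q> = -164/15

Expand the product: p(x)·q(x) = 3*x^5 - 4*x^4 - 10*x^3 - 2*x^2 - 4*x - 4.
∫_{-1}^{1} of each monomial x^k gives [2/(k+1) if k even, 0 if k odd]. Integrating term-by-term (or equivalently evaluating the antiderivative F(x) = x^6/2 - 4*x^5/5 - 5*x^4/2 - 2*x^3/3 - 2*x^2 - 4*x at the endpoints):
  F(1) − F(−1) = -142/15 − (22/15) = -164/15.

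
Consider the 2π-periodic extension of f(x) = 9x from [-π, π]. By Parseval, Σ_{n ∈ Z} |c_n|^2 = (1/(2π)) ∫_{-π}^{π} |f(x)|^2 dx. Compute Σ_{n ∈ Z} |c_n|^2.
Σ |c_n|^2 = 27π^2

Expand and integrate term by term over [-π, π]:
  ∫ (9x)^2 dx = 81·(2π^3/3); ∫ 2·9·(0)·x dx = 0 (odd integrand); ∫ 0^2 dx = 0·2π.
So (1/(2π)) ∫_{-π}^{π} (9x)^2 dx = 81π^2/3 + 0 = 27π^2.
Parseval ⇒ Σ |c_n|^2 = 27π^2.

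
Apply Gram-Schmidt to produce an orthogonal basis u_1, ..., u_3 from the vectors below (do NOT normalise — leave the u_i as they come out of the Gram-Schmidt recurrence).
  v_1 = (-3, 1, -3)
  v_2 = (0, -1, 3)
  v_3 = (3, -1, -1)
Orthogonal basis:
  u_1 = (-3, 1, -3)
  u_2 = (-30/19, -9/19, 27/19)
  u_3 = (0, -6/5, -2/5)

Apply the Gram-Schmidt recurrence
  u_1 = v_1
  u_i = v_i − Σ_{j<i} ((v_i · u_j) / (u_j · u_j)) · u_j.

Step by step this gives:
  u_1 = (-3, 1, -3)
  u_2 = (-30/19, -9/19, 27/19)
  u_3 = (0, -6/5, -2/5)

Orthogonality check:
  u_2 · u_1 = 0 (should be 0)
  u_3 · u_1 = 0 (should be 0)
  u_3 · u_2 = 0 (should be 0)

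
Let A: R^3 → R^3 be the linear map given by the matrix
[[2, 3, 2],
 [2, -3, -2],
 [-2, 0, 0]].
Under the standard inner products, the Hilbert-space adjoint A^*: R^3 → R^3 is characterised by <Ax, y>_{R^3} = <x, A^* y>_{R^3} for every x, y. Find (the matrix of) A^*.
A^* = A^T =
[[2, 2, -2],
 [3, -3, 0],
 [2, -2, 0]]

For real matrices with standard dot products, the defining identity <Ax, y> = <x, A^* y> gives (Ax)^T y = x^T (A^*) y, i.e. x^T A^T y = x^T (A^*) y. Since this holds for all x, y, we must have A^* = A^T. Therefore
A^* =
[[2, 2, -2],
 [3, -3, 0],
 [2, -2, 0]].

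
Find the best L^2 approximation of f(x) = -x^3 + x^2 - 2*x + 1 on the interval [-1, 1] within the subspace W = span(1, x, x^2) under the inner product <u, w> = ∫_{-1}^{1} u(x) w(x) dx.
g(x) = x^2 - 13*x/5 + 1

The best approximation g ∈ W is the orthogonal projection of f onto W. Writing g = a_0 + a_1 x + a_2 x^2, the coefficients solve the normal equations G · a = b where
  G_{ij} = <φ_i, φ_j> and b_i = <f, φ_i>, with φ_0 = 1, φ_1 = x, φ_2 = x^2.
G =
  [2, 0, 2/3]
  [0, 2/3, 0]
  [2/3, 0, 2/5],
b = (8/3, -26/15, 16/15).
Solving gives a_0 = 1, a_1 = -13/5, a_2 = 1, so
  g(x) = x^2 - 13*x/5 + 1.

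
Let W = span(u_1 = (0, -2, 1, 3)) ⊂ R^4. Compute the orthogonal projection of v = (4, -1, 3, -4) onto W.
proj_W(v) = (0, 1, -1/2, -3/2)

Set up U = [u_1 | ... | u_1] ∈ R^(4×1). The projector onto W = col(U) is P = U (U^T U)^(-1) U^T.
Compute U^T U =
  [14],
and U^T v = (-7).
Solve U^T U · c = U^T v for the coefficients: c = (-1/2). The projection is proj_W(v) = U c.
Check: (v - proj_W(v)) · u_1 = 0  (should be 0).
Result: proj_W(v) = (0, 1, -1/2, -3/2).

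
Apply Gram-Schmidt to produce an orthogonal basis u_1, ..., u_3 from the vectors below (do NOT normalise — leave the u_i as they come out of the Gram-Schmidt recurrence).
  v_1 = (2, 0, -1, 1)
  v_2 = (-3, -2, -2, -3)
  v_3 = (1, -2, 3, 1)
Orthogonal basis:
  u_1 = (2, 0, -1, 1)
  u_2 = (-2/3, -2, -19/6, -11/6)
  u_3 = (75/107, -310/107, 169/107, 19/107)

Apply the Gram-Schmidt recurrence
  u_1 = v_1
  u_i = v_i − Σ_{j<i} ((v_i · u_j) / (u_j · u_j)) · u_j.

Step by step this gives:
  u_1 = (2, 0, -1, 1)
  u_2 = (-2/3, -2, -19/6, -11/6)
  u_3 = (75/107, -310/107, 169/107, 19/107)

Orthogonality check:
  u_2 · u_1 = 0 (should be 0)
  u_3 · u_1 = 0 (should be 0)
  u_3 · u_2 = 0 (should be 0)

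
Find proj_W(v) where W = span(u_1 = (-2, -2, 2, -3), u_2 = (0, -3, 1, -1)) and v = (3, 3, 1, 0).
proj_W(v) = (2/5, 109/55, -51/55, 62/55)

Set up U = [u_1 | ... | u_2] ∈ R^(4×2). The projector onto W = col(U) is P = U (U^T U)^(-1) U^T.
Compute U^T U =
  [21, 11]
  [11, 11],
and U^T v = (-10, -8).
Solve U^T U · c = U^T v for the coefficients: c = (-1/5, -29/55). The projection is proj_W(v) = U c.
Check: (v - proj_W(v)) · u_1 = 0  (should be 0).
Check: (v - proj_W(v)) · u_2 = 0  (should be 0).
Result: proj_W(v) = (2/5, 109/55, -51/55, 62/55).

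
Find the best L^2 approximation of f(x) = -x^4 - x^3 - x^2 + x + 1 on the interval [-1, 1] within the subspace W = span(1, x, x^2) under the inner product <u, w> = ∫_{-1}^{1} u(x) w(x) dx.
g(x) = -13*x^2/7 + 2*x/5 + 38/35

The best approximation g ∈ W is the orthogonal projection of f onto W. Writing g = a_0 + a_1 x + a_2 x^2, the coefficients solve the normal equations G · a = b where
  G_{ij} = <φ_i, φ_j> and b_i = <f, φ_i>, with φ_0 = 1, φ_1 = x, φ_2 = x^2.
G =
  [2, 0, 2/3]
  [0, 2/3, 0]
  [2/3, 0, 2/5],
b = (14/15, 4/15, -2/105).
Solving gives a_0 = 38/35, a_1 = 2/5, a_2 = -13/7, so
  g(x) = -13*x^2/7 + 2*x/5 + 38/35.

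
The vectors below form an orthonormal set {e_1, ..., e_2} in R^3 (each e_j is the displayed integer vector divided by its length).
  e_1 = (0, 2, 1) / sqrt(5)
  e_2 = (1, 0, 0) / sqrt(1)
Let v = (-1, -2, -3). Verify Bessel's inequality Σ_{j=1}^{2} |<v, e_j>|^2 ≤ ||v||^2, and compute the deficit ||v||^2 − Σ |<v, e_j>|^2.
Σ |<v, e_j>|^2 = 54/5; ||v||^2 = 14; deficit = 16/5

Write each e_j = u_j / sqrt(<u_j, u_j>) where u_j is the displayed integer vector. Then <v, e_j> = <v, u_j> / sqrt(<u_j, u_j>), so |<v, e_j>|^2 = <v, u_j>^2 / <u_j, u_j>.
Coefficients: <v, e_1> = -7/sqrt(5), <v, e_2> = -1/sqrt(1).
Square and sum: Σ |<v, e_j>|^2 = 54/5.
Compute ||v||^2 = v·v = 14.
Deficit = 14 − 54/5 = 16/5 ≥ 0, confirming Bessel's inequality. (The deficit equals ||v − Σ <v,e_j> e_j||^2, the squared distance from v to span{e_j}.)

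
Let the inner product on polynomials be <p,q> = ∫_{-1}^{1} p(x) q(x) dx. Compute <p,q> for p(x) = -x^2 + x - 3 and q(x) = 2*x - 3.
<p,q> = 64/3

Expand the product: p(x)·q(x) = -2*x^3 + 5*x^2 - 9*x + 9.
∫_{-1}^{1} of each monomial x^k gives [2/(k+1) if k even, 0 if k odd]. Integrating term-by-term (or equivalently evaluating the antiderivative F(x) = -x^4/2 + 5*x^3/3 - 9*x^2/2 + 9*x at the endpoints):
  F(1) − F(−1) = 17/3 − (-47/3) = 64/3.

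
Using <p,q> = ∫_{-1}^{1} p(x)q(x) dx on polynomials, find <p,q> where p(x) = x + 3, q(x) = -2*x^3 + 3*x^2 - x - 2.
<p,q> = -112/15

Expand the product: p(x)·q(x) = -2*x^4 - 3*x^3 + 8*x^2 - 5*x - 6.
∫_{-1}^{1} of each monomial x^k gives [2/(k+1) if k even, 0 if k odd]. Integrating term-by-term (or equivalently evaluating the antiderivative F(x) = -2*x^5/5 - 3*x^4/4 + 8*x^3/3 - 5*x^2/2 - 6*x at the endpoints):
  F(1) − F(−1) = -419/60 − (29/60) = -112/15.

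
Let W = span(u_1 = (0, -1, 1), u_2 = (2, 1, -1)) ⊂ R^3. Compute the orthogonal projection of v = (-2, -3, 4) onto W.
proj_W(v) = (-2, -7/2, 7/2)

Set up U = [u_1 | ... | u_2] ∈ R^(3×2). The projector onto W = col(U) is P = U (U^T U)^(-1) U^T.
Compute U^T U =
  [2, -2]
  [-2, 6],
and U^T v = (7, -11).
Solve U^T U · c = U^T v for the coefficients: c = (5/2, -1). The projection is proj_W(v) = U c.
Check: (v - proj_W(v)) · u_1 = 0  (should be 0).
Check: (v - proj_W(v)) · u_2 = 0  (should be 0).
Result: proj_W(v) = (-2, -7/2, 7/2).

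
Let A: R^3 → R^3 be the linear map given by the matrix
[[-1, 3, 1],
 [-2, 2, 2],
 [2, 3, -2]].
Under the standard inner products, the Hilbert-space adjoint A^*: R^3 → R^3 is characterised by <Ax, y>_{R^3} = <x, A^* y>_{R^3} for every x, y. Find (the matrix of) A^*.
A^* = A^T =
[[-1, -2, 2],
 [3, 2, 3],
 [1, 2, -2]]

For real matrices with standard dot products, the defining identity <Ax, y> = <x, A^* y> gives (Ax)^T y = x^T (A^*) y, i.e. x^T A^T y = x^T (A^*) y. Since this holds for all x, y, we must have A^* = A^T. Therefore
A^* =
[[-1, -2, 2],
 [3, 2, 3],
 [1, 2, -2]].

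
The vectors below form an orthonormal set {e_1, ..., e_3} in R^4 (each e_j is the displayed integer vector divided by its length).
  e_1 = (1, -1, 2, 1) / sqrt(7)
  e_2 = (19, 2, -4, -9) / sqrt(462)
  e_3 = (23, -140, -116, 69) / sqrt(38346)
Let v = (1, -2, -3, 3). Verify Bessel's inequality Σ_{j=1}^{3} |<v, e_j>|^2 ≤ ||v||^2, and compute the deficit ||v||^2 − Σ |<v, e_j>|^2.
Σ |<v, e_j>|^2 = 11154/581; ||v||^2 = 23; deficit = 2209/581

Write each e_j = u_j / sqrt(<u_j, u_j>) where u_j is the displayed integer vector. Then <v, e_j> = <v, u_j> / sqrt(<u_j, u_j>), so |<v, e_j>|^2 = <v, u_j>^2 / <u_j, u_j>.
Coefficients: <v, e_1> = 0/sqrt(7), <v, e_2> = 0/sqrt(462), <v, e_3> = 858/sqrt(38346).
Square and sum: Σ |<v, e_j>|^2 = 11154/581.
Compute ||v||^2 = v·v = 23.
Deficit = 23 − 11154/581 = 2209/581 ≥ 0, confirming Bessel's inequality. (The deficit equals ||v − Σ <v,e_j> e_j||^2, the squared distance from v to span{e_j}.)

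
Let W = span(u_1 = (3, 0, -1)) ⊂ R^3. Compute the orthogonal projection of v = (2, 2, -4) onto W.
proj_W(v) = (3, 0, -1)

Set up U = [u_1 | ... | u_1] ∈ R^(3×1). The projector onto W = col(U) is P = U (U^T U)^(-1) U^T.
Compute U^T U =
  [10],
and U^T v = (10).
Solve U^T U · c = U^T v for the coefficients: c = (1). The projection is proj_W(v) = U c.
Check: (v - proj_W(v)) · u_1 = 0  (should be 0).
Result: proj_W(v) = (3, 0, -1).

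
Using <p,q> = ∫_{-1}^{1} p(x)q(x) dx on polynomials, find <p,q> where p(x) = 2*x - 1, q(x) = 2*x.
<p,q> = 8/3

Expand the product: p(x)·q(x) = 4*x^2 - 2*x.
∫_{-1}^{1} of each monomial x^k gives [2/(k+1) if k even, 0 if k odd]. Integrating term-by-term (or equivalently evaluating the antiderivative F(x) = 4*x^3/3 - x^2 at the endpoints):
  F(1) − F(−1) = 1/3 − (-7/3) = 8/3.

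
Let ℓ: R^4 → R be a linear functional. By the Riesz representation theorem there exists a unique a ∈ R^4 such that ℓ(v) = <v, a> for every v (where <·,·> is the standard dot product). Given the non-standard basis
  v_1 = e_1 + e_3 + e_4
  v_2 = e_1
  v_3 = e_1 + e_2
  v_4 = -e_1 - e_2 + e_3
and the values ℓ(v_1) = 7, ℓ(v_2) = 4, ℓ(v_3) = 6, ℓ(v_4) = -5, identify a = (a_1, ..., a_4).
a = (4, 2, 1, 2)

Write a = (a_1, ..., a_4) in the standard basis. For each basis vector v_i, ℓ(v_i) = <v_i, a> is a linear equation in the a_j's. Collect the n equations into a matrix system V a = ℓ, where row i of V is v_i (expressed in the standard basis). Since V is invertible (lower-triangular with 1s on the diagonal, up to permutation), solve by back-substitution:
  V =
[[1, 0, 1, 1],
 [1, 0, 0, 0],
 [1, 1, 0, 0],
 [-1, -1, 1, 0]]
  V a = (7, 4, 6, -5)
Solving gives a = (4, 2, 1, 2).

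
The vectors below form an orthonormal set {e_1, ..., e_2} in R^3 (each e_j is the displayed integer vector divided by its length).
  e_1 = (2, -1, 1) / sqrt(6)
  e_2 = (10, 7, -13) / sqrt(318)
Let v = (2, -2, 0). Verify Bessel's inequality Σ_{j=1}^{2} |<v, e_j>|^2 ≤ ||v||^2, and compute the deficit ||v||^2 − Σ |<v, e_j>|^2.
Σ |<v, e_j>|^2 = 324/53; ||v||^2 = 8; deficit = 100/53

Write each e_j = u_j / sqrt(<u_j, u_j>) where u_j is the displayed integer vector. Then <v, e_j> = <v, u_j> / sqrt(<u_j, u_j>), so |<v, e_j>|^2 = <v, u_j>^2 / <u_j, u_j>.
Coefficients: <v, e_1> = 6/sqrt(6), <v, e_2> = 6/sqrt(318).
Square and sum: Σ |<v, e_j>|^2 = 324/53.
Compute ||v||^2 = v·v = 8.
Deficit = 8 − 324/53 = 100/53 ≥ 0, confirming Bessel's inequality. (The deficit equals ||v − Σ <v,e_j> e_j||^2, the squared distance from v to span{e_j}.)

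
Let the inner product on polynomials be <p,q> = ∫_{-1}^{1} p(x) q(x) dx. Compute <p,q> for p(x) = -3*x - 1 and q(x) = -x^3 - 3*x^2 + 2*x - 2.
<p,q> = 16/5

Expand the product: p(x)·q(x) = 3*x^4 + 10*x^3 - 3*x^2 + 4*x + 2.
∫_{-1}^{1} of each monomial x^k gives [2/(k+1) if k even, 0 if k odd]. Integrating term-by-term (or equivalently evaluating the antiderivative F(x) = 3*x^5/5 + 5*x^4/2 - x^3 + 2*x^2 + 2*x at the endpoints):
  F(1) − F(−1) = 61/10 − (29/10) = 16/5.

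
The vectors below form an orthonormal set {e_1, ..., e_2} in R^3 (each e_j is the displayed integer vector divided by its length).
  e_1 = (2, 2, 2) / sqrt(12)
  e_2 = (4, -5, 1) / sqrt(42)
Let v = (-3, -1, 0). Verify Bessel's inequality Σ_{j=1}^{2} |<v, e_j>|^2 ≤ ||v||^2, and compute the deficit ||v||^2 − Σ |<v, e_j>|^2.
Σ |<v, e_j>|^2 = 13/2; ||v||^2 = 10; deficit = 7/2

Write each e_j = u_j / sqrt(<u_j, u_j>) where u_j is the displayed integer vector. Then <v, e_j> = <v, u_j> / sqrt(<u_j, u_j>), so |<v, e_j>|^2 = <v, u_j>^2 / <u_j, u_j>.
Coefficients: <v, e_1> = -8/sqrt(12), <v, e_2> = -7/sqrt(42).
Square and sum: Σ |<v, e_j>|^2 = 13/2.
Compute ||v||^2 = v·v = 10.
Deficit = 10 − 13/2 = 7/2 ≥ 0, confirming Bessel's inequality. (The deficit equals ||v − Σ <v,e_j> e_j||^2, the squared distance from v to span{e_j}.)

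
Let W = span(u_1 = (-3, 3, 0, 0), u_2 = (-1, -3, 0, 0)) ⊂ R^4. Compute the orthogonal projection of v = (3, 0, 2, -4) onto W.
proj_W(v) = (3, 0, 0, 0)

Set up U = [u_1 | ... | u_2] ∈ R^(4×2). The projector onto W = col(U) is P = U (U^T U)^(-1) U^T.
Compute U^T U =
  [18, -6]
  [-6, 10],
and U^T v = (-9, -3).
Solve U^T U · c = U^T v for the coefficients: c = (-3/4, -3/4). The projection is proj_W(v) = U c.
Check: (v - proj_W(v)) · u_1 = 0  (should be 0).
Check: (v - proj_W(v)) · u_2 = 0  (should be 0).
Result: proj_W(v) = (3, 0, 0, 0).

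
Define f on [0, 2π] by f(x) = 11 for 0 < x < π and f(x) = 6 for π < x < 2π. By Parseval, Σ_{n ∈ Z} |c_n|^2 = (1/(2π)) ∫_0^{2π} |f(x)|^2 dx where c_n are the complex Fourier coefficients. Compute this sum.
Σ |c_n|^2 = 157/2

Parseval equates the L^2 energy of f (normalised by 1/(2π)) with the ℓ^2 sum of its Fourier coefficients: (1/(2π)) ∫_0^{2π} |f|^2 = Σ |c_n|^2.
Compute the left side: (1/(2π)) [∫_0^π 11^2 dx + ∫_π^{2π} 6^2 dx] = (1/(2π)) · (121π + 36π) = (121 + 36)/2 = 157/2.
So Σ_{n ∈ Z} |c_n|^2 = 157/2.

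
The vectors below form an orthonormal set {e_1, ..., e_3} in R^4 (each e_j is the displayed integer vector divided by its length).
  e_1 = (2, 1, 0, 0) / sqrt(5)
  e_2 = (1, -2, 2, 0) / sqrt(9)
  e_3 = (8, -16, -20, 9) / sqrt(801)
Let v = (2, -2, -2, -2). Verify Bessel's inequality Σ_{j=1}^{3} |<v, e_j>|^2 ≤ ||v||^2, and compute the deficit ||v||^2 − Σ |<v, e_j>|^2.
Σ |<v, e_j>|^2 = 3276/445; ||v||^2 = 16; deficit = 3844/445

Write each e_j = u_j / sqrt(<u_j, u_j>) where u_j is the displayed integer vector. Then <v, e_j> = <v, u_j> / sqrt(<u_j, u_j>), so |<v, e_j>|^2 = <v, u_j>^2 / <u_j, u_j>.
Coefficients: <v, e_1> = 2/sqrt(5), <v, e_2> = 2/sqrt(9), <v, e_3> = 70/sqrt(801).
Square and sum: Σ |<v, e_j>|^2 = 3276/445.
Compute ||v||^2 = v·v = 16.
Deficit = 16 − 3276/445 = 3844/445 ≥ 0, confirming Bessel's inequality. (The deficit equals ||v − Σ <v,e_j> e_j||^2, the squared distance from v to span{e_j}.)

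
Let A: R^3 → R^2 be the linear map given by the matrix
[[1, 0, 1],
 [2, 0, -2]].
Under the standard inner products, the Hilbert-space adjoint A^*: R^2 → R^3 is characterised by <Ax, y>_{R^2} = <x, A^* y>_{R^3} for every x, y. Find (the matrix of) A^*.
A^* = A^T =
[[1, 2],
 [0, 0],
 [1, -2]]

For real matrices with standard dot products, the defining identity <Ax, y> = <x, A^* y> gives (Ax)^T y = x^T (A^*) y, i.e. x^T A^T y = x^T (A^*) y. Since this holds for all x, y, we must have A^* = A^T. Therefore
A^* =
[[1, 2],
 [0, 0],
 [1, -2]].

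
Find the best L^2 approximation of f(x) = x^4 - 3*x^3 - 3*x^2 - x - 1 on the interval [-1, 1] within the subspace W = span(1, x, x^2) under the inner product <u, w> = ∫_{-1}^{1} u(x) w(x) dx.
g(x) = -15*x^2/7 - 14*x/5 - 38/35

The best approximation g ∈ W is the orthogonal projection of f onto W. Writing g = a_0 + a_1 x + a_2 x^2, the coefficients solve the normal equations G · a = b where
  G_{ij} = <φ_i, φ_j> and b_i = <f, φ_i>, with φ_0 = 1, φ_1 = x, φ_2 = x^2.
G =
  [2, 0, 2/3]
  [0, 2/3, 0]
  [2/3, 0, 2/5],
b = (-18/5, -28/15, -166/105).
Solving gives a_0 = -38/35, a_1 = -14/5, a_2 = -15/7, so
  g(x) = -15*x^2/7 - 14*x/5 - 38/35.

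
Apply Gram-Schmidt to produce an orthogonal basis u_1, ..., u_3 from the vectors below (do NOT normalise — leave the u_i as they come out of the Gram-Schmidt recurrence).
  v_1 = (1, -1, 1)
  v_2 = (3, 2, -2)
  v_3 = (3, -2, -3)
Orthogonal basis:
  u_1 = (1, -1, 1)
  u_2 = (10/3, 5/3, -5/3)
  u_3 = (0, -5/2, -5/2)

Apply the Gram-Schmidt recurrence
  u_1 = v_1
  u_i = v_i − Σ_{j<i} ((v_i · u_j) / (u_j · u_j)) · u_j.

Step by step this gives:
  u_1 = (1, -1, 1)
  u_2 = (10/3, 5/3, -5/3)
  u_3 = (0, -5/2, -5/2)

Orthogonality check:
  u_2 · u_1 = 0 (should be 0)
  u_3 · u_1 = 0 (should be 0)
  u_3 · u_2 = 0 (should be 0)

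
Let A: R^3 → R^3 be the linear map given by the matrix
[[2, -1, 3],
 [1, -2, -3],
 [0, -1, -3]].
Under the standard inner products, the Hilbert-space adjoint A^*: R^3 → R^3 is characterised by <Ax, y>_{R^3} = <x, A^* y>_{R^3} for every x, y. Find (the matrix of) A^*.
A^* = A^T =
[[2, 1, 0],
 [-1, -2, -1],
 [3, -3, -3]]

For real matrices with standard dot products, the defining identity <Ax, y> = <x, A^* y> gives (Ax)^T y = x^T (A^*) y, i.e. x^T A^T y = x^T (A^*) y. Since this holds for all x, y, we must have A^* = A^T. Therefore
A^* =
[[2, 1, 0],
 [-1, -2, -1],
 [3, -3, -3]].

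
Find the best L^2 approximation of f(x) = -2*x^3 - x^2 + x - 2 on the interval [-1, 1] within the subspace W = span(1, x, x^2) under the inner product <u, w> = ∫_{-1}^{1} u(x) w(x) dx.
g(x) = -x^2 - x/5 - 2

The best approximation g ∈ W is the orthogonal projection of f onto W. Writing g = a_0 + a_1 x + a_2 x^2, the coefficients solve the normal equations G · a = b where
  G_{ij} = <φ_i, φ_j> and b_i = <f, φ_i>, with φ_0 = 1, φ_1 = x, φ_2 = x^2.
G =
  [2, 0, 2/3]
  [0, 2/3, 0]
  [2/3, 0, 2/5],
b = (-14/3, -2/15, -26/15).
Solving gives a_0 = -2, a_1 = -1/5, a_2 = -1, so
  g(x) = -x^2 - x/5 - 2.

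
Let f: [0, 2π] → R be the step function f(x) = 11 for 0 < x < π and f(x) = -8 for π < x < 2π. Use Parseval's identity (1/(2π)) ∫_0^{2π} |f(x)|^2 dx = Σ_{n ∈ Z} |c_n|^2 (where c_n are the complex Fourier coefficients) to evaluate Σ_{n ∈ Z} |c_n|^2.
Σ |c_n|^2 = 185/2

Parseval equates the L^2 energy of f (normalised by 1/(2π)) with the ℓ^2 sum of its Fourier coefficients: (1/(2π)) ∫_0^{2π} |f|^2 = Σ |c_n|^2.
Compute the left side: (1/(2π)) [∫_0^π 11^2 dx + ∫_π^{2π} (-8)^2 dx] = (1/(2π)) · (121π + 64π) = (121 + 64)/2 = 185/2.
So Σ_{n ∈ Z} |c_n|^2 = 185/2.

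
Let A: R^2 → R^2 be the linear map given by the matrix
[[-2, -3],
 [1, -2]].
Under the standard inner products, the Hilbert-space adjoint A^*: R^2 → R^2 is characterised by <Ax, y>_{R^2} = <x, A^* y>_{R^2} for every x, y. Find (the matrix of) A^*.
A^* = A^T =
[[-2, 1],
 [-3, -2]]

For real matrices with standard dot products, the defining identity <Ax, y> = <x, A^* y> gives (Ax)^T y = x^T (A^*) y, i.e. x^T A^T y = x^T (A^*) y. Since this holds for all x, y, we must have A^* = A^T. Therefore
A^* =
[[-2, 1],
 [-3, -2]].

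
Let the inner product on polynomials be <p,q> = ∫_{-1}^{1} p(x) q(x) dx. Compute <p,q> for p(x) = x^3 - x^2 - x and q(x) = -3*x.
<p,q> = 4/5

Expand the product: p(x)·q(x) = -3*x^4 + 3*x^3 + 3*x^2.
∫_{-1}^{1} of each monomial x^k gives [2/(k+1) if k even, 0 if k odd]. Integrating term-by-term (or equivalently evaluating the antiderivative F(x) = -3*x^5/5 + 3*x^4/4 + x^3 at the endpoints):
  F(1) − F(−1) = 23/20 − (7/20) = 4/5.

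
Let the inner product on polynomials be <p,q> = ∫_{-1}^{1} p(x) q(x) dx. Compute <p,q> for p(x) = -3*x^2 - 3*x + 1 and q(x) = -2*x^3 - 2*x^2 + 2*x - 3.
<p,q> = -8/15

Expand the product: p(x)·q(x) = 6*x^5 + 12*x^4 - 2*x^3 + x^2 + 11*x - 3.
∫_{-1}^{1} of each monomial x^k gives [2/(k+1) if k even, 0 if k odd]. Integrating term-by-term (or equivalently evaluating the antiderivative F(x) = x^6 + 12*x^5/5 - x^4/2 + x^3/3 + 11*x^2/2 - 3*x at the endpoints):
  F(1) − F(−1) = 86/15 − (94/15) = -8/15.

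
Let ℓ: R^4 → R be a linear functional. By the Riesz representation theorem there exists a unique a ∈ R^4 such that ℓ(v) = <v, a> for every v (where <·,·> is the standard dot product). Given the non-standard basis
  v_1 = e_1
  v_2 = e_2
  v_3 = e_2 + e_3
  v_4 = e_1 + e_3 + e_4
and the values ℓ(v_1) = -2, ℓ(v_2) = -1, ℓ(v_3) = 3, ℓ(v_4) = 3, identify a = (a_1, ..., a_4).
a = (-2, -1, 4, 1)

Write a = (a_1, ..., a_4) in the standard basis. For each basis vector v_i, ℓ(v_i) = <v_i, a> is a linear equation in the a_j's. Collect the n equations into a matrix system V a = ℓ, where row i of V is v_i (expressed in the standard basis). Since V is invertible (lower-triangular with 1s on the diagonal, up to permutation), solve by back-substitution:
  V =
[[1, 0, 0, 0],
 [0, 1, 0, 0],
 [0, 1, 1, 0],
 [1, 0, 1, 1]]
  V a = (-2, -1, 3, 3)
Solving gives a = (-2, -1, 4, 1).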